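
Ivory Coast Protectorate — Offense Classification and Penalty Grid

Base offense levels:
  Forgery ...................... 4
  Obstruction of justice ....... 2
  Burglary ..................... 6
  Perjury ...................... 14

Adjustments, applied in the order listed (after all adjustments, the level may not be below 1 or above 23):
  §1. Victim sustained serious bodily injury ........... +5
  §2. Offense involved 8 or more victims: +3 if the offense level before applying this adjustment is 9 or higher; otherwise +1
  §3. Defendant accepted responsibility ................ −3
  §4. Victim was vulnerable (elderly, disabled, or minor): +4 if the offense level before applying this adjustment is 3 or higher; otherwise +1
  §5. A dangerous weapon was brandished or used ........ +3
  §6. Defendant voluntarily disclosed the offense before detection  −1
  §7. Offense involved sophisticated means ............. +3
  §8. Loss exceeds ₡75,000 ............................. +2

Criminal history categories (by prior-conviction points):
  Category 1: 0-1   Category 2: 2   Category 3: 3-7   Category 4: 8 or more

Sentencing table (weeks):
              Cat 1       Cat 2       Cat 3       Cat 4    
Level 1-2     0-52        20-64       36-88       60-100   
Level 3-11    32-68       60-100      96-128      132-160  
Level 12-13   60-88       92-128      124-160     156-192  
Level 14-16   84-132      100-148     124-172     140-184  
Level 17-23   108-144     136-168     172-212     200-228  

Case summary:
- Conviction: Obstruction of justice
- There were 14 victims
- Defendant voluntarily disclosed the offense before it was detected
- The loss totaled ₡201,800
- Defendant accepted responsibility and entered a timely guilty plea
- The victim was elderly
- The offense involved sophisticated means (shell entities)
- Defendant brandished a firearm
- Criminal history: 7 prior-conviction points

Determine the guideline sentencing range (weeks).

Base offense level for obstruction of justice: 2.
§2 applies (level before this adjustment is 2 < 9, so +1): 2 + 1 = 3.
§3 applies: 3 − 3 = 0.
§4 applies (level before this adjustment is 0 < 3, so +1): 0 + 1 = 1.
§5 applies: 1 + 3 = 4.
§6 applies: 4 − 1 = 3.
§7 applies: 3 + 3 = 6.
§8 applies: 6 + 2 = 8.
Final offense level: 8.
Criminal history: 7 prior points → Category 3 (3-7).
Level 8 falls in the 3-11 band.
Grid: Level 3-11 × Category 3 = 96-128 weeks.

96-128 weeks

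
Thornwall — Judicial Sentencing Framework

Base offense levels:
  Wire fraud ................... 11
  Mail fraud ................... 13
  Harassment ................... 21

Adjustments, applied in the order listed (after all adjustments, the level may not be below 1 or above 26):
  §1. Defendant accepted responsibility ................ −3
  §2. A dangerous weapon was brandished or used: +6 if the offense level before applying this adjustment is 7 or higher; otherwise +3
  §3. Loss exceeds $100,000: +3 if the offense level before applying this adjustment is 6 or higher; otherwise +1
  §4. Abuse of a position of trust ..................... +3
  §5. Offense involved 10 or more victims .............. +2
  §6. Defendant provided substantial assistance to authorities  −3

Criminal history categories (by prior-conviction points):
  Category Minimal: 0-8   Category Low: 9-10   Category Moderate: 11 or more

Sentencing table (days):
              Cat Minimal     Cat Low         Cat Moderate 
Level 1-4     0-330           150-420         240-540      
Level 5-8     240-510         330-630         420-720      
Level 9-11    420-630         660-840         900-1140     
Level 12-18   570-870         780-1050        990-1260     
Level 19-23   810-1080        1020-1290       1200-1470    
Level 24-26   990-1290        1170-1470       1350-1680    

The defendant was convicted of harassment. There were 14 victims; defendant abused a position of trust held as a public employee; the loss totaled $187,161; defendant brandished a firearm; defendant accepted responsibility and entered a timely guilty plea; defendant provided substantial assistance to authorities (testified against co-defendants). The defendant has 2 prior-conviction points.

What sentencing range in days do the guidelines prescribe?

Base offense level for harassment: 21.
§1 applies: 21 − 3 = 18.
§2 applies (level before this adjustment is 18 ≥ 7, so +6): 18 + 6 = 24.
§3 applies (level before this adjustment is 24 ≥ 6, so +3): 24 + 3 = 27.
§4 applies: 27 + 3 = 30.
§5 applies: 30 + 2 = 32.
§6 applies: 32 − 3 = 29.
Level 29 exceeds the maximum of 26; capped at 26.
Final offense level: 26.
Criminal history: 2 prior points → Category Minimal (0-8).
Level 26 falls in the 24-26 band.
Grid: Level 24-26 × Category Minimal = 990-1290 days.

990-1290 days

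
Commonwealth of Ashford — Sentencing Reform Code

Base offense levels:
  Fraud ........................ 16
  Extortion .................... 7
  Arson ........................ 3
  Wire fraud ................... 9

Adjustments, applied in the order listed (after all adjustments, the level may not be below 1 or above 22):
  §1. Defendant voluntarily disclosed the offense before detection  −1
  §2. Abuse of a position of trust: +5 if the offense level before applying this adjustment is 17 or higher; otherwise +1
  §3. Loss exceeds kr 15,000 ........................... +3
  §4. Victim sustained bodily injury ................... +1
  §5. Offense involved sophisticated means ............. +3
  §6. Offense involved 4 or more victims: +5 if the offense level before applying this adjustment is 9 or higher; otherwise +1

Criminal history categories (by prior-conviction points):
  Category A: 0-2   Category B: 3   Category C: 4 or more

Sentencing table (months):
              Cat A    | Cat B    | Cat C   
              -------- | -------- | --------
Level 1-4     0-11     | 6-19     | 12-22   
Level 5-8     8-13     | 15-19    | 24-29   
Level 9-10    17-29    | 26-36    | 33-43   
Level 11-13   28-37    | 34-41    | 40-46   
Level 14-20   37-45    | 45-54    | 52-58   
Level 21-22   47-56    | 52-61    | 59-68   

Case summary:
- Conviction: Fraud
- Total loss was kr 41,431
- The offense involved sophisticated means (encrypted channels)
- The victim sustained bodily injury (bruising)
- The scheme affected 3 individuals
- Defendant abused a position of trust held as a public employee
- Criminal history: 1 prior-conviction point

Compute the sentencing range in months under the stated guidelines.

Base offense level for fraud: 16.
§1 does not apply.
§2 applies (level before this adjustment is 16 < 17, so +1): 16 + 1 = 17.
§3 applies: 17 + 3 = 20.
§4 applies: 20 + 1 = 21.
§5 applies: 21 + 3 = 24.
Level 24 exceeds the maximum of 22; capped at 22.
Final offense level: 22.
Criminal history: 1 prior point → Category A (0-2).
Level 22 falls in the 21-22 band.
Grid: Level 21-22 × Category A = 47-56 months.

47-56 months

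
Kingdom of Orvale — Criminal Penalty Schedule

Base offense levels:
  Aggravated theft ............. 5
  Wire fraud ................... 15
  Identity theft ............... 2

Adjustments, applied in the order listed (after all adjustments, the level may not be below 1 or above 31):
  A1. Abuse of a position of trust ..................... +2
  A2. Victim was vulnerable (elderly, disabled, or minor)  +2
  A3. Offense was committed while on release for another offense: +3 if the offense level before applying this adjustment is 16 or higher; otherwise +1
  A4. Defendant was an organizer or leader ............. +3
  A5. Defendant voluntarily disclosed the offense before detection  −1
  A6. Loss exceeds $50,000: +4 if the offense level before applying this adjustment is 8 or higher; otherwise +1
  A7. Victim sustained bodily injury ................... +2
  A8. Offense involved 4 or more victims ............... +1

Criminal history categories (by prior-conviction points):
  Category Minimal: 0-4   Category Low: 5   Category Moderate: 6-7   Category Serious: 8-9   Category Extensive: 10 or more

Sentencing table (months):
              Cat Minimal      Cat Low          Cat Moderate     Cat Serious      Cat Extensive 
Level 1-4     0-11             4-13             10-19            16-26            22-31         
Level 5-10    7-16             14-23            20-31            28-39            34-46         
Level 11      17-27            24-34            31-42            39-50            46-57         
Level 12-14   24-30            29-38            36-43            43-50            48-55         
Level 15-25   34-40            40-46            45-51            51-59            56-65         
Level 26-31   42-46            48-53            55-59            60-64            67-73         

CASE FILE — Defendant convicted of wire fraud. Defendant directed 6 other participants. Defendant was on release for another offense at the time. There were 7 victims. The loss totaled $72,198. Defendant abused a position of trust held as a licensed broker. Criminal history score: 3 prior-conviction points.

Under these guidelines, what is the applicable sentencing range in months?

42-46 months

Base offense level for wire fraud: 15.
A1 applies: 15 + 2 = 17.
A2 does not apply.
A3 applies (level before this adjustment is 17 ≥ 16, so +3): 17 + 3 = 20.
A4 applies: 20 + 3 = 23.
A5 does not apply.
A6 applies (level before this adjustment is 23 ≥ 8, so +4): 23 + 4 = 27.
A8 applies: 27 + 1 = 28.
Final offense level: 28.
Criminal history: 3 prior points → Category Minimal (0-4).
Level 28 falls in the 26-31 band.
Grid: Level 26-31 × Category Minimal = 42-46 months.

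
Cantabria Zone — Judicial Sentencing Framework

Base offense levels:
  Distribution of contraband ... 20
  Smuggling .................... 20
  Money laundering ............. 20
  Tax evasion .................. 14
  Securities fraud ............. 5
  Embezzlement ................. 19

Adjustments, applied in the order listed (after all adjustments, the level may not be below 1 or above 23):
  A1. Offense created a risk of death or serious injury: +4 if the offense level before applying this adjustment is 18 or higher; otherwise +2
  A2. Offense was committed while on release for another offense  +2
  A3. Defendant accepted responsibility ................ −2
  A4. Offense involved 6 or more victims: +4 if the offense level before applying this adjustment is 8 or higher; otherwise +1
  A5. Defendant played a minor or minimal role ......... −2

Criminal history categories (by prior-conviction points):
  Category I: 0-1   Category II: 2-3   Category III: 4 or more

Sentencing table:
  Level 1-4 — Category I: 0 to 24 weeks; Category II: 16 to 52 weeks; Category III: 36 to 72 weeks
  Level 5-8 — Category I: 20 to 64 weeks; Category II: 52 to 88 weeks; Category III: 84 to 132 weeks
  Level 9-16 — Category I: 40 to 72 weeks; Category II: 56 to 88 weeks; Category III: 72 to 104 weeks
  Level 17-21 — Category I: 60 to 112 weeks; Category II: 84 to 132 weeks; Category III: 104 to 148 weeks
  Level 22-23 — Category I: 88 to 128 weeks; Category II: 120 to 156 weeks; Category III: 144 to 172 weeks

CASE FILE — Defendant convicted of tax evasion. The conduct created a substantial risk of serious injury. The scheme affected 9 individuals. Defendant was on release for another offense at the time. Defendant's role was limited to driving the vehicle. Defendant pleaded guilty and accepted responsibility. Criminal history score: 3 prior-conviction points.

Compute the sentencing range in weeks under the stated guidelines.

Base offense level for tax evasion: 14.
A1 applies (level before this adjustment is 14 < 18, so +2): 14 + 2 = 16.
A2 applies: 16 + 2 = 18.
A3 applies: 18 − 2 = 16.
A4 applies (level before this adjustment is 16 ≥ 8, so +4): 16 + 4 = 20.
A5 applies: 20 − 2 = 18.
Final offense level: 18.
Criminal history: 3 prior points → Category II (2-3).
Level 18 falls in the 17-21 band.
Grid: Level 17-21 × Category II = 84-132 weeks.

84-132 weeks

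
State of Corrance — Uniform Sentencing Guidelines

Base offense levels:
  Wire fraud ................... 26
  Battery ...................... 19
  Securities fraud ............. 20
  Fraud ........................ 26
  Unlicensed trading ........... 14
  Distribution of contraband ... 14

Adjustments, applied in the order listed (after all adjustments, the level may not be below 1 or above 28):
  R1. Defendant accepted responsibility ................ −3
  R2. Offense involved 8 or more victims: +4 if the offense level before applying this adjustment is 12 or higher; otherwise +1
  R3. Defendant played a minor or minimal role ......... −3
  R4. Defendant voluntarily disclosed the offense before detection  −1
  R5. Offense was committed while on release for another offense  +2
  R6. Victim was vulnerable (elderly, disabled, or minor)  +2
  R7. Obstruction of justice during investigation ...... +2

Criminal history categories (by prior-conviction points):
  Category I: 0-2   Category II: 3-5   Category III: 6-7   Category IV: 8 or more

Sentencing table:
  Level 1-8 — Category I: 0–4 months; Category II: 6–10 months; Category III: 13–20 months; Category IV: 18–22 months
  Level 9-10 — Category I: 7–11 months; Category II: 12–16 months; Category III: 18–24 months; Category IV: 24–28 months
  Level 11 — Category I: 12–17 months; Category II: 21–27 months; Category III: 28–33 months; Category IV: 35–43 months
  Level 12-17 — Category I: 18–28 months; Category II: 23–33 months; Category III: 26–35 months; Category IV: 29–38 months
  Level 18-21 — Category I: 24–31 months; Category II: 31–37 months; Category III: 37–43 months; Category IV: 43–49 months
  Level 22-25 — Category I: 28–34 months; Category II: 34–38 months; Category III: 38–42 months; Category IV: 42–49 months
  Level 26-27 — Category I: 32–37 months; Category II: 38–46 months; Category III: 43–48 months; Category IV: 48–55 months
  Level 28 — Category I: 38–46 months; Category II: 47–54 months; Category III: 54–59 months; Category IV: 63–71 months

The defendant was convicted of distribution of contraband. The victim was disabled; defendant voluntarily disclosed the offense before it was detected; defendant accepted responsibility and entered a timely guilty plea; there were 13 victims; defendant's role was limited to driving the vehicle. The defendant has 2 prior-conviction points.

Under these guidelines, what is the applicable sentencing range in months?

7-11 months

Base offense level for distribution of contraband: 14.
R1 applies: 14 − 3 = 11.
R2 applies (level before this adjustment is 11 < 12, so +1): 11 + 1 = 12.
R3 applies: 12 − 3 = 9.
R4 applies: 9 − 1 = 8.
R6 applies: 8 + 2 = 10.
Final offense level: 10.
Criminal history: 2 prior points → Category I (0-2).
Level 10 falls in the 9-10 band.
Grid: Level 9-10 × Category I = 7-11 months.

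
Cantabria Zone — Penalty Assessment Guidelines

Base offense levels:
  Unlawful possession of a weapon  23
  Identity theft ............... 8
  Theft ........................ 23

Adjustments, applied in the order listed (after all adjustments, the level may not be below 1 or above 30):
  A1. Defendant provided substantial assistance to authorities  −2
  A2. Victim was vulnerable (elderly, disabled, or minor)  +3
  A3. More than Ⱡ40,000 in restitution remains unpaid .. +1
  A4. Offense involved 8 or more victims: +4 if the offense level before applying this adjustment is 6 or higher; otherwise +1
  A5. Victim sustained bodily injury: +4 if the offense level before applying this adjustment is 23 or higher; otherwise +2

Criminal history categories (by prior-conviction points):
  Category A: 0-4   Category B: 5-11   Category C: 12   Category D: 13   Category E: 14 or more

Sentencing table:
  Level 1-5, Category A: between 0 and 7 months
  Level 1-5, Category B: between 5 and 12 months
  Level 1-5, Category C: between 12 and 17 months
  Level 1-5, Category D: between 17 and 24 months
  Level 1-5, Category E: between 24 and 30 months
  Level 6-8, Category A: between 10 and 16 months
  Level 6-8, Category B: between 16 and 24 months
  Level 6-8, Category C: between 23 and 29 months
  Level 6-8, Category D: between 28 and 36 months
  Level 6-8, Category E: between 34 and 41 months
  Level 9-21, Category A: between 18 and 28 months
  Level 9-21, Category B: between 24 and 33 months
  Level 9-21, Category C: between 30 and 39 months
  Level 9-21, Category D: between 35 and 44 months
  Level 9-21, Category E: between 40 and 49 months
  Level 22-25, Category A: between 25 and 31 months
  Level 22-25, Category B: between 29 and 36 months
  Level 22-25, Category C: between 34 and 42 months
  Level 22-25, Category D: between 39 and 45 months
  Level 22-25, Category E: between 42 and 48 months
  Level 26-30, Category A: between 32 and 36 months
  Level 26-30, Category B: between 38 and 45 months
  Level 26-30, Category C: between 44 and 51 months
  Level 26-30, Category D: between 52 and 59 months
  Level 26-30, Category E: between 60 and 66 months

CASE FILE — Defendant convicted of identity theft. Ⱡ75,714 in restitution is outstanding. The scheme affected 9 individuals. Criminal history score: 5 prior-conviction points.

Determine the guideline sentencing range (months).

24-33 months

Base offense level for identity theft: 8.
A1 does not apply.
A2 does not apply.
A3 applies: 8 + 1 = 9.
A4 applies (level before this adjustment is 9 ≥ 6, so +4): 9 + 4 = 13.
A5 does not apply.
Final offense level: 13.
Criminal history: 5 prior points → Category B (5-11).
Level 13 falls in the 9-21 band.
Grid: Level 9-21 × Category B = 24-33 months.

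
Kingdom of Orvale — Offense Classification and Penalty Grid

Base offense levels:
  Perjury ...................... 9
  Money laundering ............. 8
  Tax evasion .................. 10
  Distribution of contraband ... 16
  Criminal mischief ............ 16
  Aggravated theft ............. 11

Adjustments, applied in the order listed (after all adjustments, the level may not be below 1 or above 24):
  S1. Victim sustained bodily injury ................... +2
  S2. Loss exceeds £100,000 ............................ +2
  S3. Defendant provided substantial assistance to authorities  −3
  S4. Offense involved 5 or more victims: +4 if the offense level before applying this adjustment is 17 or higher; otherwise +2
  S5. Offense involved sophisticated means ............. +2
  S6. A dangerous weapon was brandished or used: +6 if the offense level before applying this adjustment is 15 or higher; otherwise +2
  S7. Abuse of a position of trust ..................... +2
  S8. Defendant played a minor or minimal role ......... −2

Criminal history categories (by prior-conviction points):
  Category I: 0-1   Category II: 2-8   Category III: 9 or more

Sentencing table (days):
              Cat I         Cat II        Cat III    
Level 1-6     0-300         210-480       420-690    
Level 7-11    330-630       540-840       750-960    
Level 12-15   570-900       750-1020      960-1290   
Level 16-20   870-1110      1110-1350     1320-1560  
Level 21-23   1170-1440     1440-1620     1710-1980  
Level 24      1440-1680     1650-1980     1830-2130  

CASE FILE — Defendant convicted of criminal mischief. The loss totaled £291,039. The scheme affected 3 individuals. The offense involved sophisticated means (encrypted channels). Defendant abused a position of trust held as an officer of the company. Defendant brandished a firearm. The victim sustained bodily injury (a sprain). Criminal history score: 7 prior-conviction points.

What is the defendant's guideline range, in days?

Base offense level for criminal mischief: 16.
S1 applies: 16 + 2 = 18.
S2 applies: 18 + 2 = 20.
S3 does not apply.
S4 does not apply.
S5 applies: 20 + 2 = 22.
S6 applies (level before this adjustment is 22 ≥ 15, so +6): 22 + 6 = 28.
S7 applies: 28 + 2 = 30.
Level 30 exceeds the maximum of 24; capped at 24.
Final offense level: 24.
Criminal history: 7 prior points → Category II (2-8).
Level 24 falls in the 24 band.
Grid: Level 24 × Category II = 1650-1980 days.

1650-1980 days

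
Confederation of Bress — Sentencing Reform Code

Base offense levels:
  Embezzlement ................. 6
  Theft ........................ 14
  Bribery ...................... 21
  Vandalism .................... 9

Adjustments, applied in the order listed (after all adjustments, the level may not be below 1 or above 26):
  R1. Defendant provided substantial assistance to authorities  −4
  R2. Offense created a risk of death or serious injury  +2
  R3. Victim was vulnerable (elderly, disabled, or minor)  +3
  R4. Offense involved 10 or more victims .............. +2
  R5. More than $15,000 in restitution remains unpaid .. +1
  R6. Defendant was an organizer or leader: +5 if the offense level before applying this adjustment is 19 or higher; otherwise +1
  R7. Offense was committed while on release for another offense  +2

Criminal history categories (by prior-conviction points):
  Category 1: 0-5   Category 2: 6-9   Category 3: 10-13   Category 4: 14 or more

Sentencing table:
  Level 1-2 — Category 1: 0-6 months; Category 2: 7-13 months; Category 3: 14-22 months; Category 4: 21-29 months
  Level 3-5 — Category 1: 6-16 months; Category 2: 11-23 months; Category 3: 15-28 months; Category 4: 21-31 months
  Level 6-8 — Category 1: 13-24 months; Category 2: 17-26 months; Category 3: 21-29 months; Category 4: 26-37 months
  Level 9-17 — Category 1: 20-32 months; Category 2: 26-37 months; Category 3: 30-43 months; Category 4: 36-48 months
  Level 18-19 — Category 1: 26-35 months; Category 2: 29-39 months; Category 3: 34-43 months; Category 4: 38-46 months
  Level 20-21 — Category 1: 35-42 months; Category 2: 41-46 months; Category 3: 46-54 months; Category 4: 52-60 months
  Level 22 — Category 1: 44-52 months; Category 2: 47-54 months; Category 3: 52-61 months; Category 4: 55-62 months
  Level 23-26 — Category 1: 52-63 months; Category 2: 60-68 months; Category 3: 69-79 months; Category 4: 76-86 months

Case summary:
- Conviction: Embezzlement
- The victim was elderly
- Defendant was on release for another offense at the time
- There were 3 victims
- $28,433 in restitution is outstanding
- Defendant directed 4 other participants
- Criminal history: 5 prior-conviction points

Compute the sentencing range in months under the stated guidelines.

Base offense level for embezzlement: 6.
R1 does not apply.
R3 applies: 6 + 3 = 9.
R5 applies: 9 + 1 = 10.
R6 applies (level before this adjustment is 10 < 19, so +1): 10 + 1 = 11.
R7 applies: 11 + 2 = 13.
Final offense level: 13.
Criminal history: 5 prior points → Category 1 (0-5).
Level 13 falls in the 9-17 band.
Grid: Level 9-17 × Category 1 = 20-32 months.

20-32 months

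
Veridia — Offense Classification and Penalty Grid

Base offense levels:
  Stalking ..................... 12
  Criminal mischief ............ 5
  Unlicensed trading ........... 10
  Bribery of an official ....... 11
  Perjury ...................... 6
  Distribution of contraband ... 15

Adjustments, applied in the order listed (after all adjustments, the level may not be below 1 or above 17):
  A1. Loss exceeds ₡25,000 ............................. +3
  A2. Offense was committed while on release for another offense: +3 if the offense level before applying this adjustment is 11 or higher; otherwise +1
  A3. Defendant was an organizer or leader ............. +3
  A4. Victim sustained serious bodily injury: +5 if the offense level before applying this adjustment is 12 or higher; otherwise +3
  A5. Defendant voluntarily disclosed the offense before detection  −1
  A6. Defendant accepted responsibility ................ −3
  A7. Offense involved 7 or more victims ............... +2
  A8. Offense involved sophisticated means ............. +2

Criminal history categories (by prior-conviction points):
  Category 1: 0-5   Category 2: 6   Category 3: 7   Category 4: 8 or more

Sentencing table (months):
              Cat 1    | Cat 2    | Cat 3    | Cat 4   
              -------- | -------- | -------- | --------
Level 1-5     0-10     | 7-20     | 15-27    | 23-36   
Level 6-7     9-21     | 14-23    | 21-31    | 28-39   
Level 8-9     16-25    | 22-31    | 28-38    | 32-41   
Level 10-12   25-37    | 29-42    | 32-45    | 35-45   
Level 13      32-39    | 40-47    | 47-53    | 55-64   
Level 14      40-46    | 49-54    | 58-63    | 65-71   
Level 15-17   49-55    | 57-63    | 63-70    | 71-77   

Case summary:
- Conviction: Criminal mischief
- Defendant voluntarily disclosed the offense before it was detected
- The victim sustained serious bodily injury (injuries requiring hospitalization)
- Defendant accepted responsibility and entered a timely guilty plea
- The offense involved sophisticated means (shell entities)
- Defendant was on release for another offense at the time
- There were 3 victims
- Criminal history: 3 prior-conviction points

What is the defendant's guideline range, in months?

9-21 months

Base offense level for criminal mischief: 5.
A2 applies (level before this adjustment is 5 < 11, so +1): 5 + 1 = 6.
A4 applies (level before this adjustment is 6 < 12, so +3): 6 + 3 = 9.
A5 applies: 9 − 1 = 8.
A6 applies: 8 − 3 = 5.
A7 does not apply.
A8 applies: 5 + 2 = 7.
Final offense level: 7.
Criminal history: 3 prior points → Category 1 (0-5).
Level 7 falls in the 6-7 band.
Grid: Level 6-7 × Category 1 = 9-21 months.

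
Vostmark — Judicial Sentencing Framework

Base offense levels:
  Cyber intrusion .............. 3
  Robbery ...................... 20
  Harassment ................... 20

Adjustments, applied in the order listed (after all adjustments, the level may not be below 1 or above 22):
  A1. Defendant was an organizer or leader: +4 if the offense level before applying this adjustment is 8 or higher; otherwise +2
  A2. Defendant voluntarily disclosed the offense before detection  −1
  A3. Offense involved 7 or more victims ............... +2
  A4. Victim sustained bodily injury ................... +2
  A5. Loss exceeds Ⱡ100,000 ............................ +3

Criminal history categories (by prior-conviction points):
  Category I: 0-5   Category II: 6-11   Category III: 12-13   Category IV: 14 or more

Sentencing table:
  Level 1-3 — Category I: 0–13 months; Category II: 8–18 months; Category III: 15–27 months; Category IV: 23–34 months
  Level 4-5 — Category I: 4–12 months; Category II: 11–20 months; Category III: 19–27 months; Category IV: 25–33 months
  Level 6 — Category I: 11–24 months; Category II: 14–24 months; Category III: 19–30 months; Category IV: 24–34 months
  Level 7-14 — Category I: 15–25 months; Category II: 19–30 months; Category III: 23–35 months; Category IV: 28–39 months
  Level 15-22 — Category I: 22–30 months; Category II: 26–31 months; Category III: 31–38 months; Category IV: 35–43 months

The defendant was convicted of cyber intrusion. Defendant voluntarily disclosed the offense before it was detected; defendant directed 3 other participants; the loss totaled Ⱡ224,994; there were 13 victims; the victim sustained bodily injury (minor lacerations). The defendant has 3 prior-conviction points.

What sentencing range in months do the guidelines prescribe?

15-25 months

Base offense level for cyber intrusion: 3.
A1 applies (level before this adjustment is 3 < 8, so +2): 3 + 2 = 5.
A2 applies: 5 − 1 = 4.
A3 applies: 4 + 2 = 6.
A4 applies: 6 + 2 = 8.
A5 applies: 8 + 3 = 11.
Final offense level: 11.
Criminal history: 3 prior points → Category I (0-5).
Level 11 falls in the 7-14 band.
Grid: Level 7-14 × Category I = 15-25 months.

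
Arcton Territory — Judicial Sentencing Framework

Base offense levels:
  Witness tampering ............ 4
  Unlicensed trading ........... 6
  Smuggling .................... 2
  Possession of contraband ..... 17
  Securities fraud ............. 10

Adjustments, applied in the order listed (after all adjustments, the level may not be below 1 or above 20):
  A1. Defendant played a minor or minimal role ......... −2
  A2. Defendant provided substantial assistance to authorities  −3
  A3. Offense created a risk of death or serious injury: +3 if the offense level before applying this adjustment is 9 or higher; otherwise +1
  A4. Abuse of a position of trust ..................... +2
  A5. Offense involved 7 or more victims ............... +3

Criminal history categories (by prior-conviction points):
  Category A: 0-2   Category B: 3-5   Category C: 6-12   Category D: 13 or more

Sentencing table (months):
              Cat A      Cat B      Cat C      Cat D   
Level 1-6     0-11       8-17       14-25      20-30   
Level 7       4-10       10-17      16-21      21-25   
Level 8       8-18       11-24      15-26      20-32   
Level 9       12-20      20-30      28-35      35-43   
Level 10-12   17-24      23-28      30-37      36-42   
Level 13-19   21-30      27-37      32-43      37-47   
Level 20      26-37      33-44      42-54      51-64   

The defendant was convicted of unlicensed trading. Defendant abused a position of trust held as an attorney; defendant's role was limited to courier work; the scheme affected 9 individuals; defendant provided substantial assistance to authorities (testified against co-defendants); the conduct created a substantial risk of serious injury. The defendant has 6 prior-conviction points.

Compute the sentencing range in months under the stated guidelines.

Base offense level for unlicensed trading: 6.
A1 applies: 6 − 2 = 4.
A2 applies: 4 − 3 = 1.
A3 applies (level before this adjustment is 1 < 9, so +1): 1 + 1 = 2.
A4 applies: 2 + 2 = 4.
A5 applies: 4 + 3 = 7.
Final offense level: 7.
Criminal history: 6 prior points → Category C (6-12).
Level 7 falls in the 7 band.
Grid: Level 7 × Category C = 16-21 months.

16-21 months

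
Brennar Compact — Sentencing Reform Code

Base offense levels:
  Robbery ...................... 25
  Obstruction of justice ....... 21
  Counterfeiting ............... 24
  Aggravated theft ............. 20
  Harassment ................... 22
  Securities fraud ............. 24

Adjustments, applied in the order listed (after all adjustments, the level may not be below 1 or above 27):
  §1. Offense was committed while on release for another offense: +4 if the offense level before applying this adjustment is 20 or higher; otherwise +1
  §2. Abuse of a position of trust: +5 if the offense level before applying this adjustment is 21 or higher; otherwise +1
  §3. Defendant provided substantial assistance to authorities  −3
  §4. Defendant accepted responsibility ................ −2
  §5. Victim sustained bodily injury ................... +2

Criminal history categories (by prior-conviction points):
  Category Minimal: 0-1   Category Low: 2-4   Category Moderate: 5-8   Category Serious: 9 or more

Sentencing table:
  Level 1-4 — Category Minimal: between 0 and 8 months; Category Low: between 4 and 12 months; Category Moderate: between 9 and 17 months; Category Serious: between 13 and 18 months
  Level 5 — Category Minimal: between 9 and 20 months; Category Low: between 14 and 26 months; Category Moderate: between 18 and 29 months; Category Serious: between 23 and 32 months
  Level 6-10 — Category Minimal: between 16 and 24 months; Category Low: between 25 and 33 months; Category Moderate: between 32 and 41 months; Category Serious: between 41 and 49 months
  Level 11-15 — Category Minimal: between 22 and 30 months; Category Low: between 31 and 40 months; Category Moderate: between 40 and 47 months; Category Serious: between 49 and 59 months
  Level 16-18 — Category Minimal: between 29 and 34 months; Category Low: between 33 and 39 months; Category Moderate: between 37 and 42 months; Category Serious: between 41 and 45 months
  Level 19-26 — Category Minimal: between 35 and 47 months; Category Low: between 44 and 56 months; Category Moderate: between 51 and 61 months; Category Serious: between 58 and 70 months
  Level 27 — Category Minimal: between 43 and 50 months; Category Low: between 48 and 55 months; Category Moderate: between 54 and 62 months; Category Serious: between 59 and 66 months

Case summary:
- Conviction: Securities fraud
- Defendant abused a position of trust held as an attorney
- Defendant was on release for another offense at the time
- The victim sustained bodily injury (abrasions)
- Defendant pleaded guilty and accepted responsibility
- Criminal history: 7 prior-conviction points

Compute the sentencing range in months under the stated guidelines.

54-62 months

Base offense level for securities fraud: 24.
§1 applies (level before this adjustment is 24 ≥ 20, so +4): 24 + 4 = 28.
§2 applies (level before this adjustment is 28 ≥ 21, so +5): 28 + 5 = 33.
§4 applies: 33 − 2 = 31.
§5 applies: 31 + 2 = 33.
Level 33 exceeds the maximum of 27; capped at 27.
Final offense level: 27.
Criminal history: 7 prior points → Category Moderate (5-8).
Level 27 falls in the 27 band.
Grid: Level 27 × Category Moderate = 54-62 months.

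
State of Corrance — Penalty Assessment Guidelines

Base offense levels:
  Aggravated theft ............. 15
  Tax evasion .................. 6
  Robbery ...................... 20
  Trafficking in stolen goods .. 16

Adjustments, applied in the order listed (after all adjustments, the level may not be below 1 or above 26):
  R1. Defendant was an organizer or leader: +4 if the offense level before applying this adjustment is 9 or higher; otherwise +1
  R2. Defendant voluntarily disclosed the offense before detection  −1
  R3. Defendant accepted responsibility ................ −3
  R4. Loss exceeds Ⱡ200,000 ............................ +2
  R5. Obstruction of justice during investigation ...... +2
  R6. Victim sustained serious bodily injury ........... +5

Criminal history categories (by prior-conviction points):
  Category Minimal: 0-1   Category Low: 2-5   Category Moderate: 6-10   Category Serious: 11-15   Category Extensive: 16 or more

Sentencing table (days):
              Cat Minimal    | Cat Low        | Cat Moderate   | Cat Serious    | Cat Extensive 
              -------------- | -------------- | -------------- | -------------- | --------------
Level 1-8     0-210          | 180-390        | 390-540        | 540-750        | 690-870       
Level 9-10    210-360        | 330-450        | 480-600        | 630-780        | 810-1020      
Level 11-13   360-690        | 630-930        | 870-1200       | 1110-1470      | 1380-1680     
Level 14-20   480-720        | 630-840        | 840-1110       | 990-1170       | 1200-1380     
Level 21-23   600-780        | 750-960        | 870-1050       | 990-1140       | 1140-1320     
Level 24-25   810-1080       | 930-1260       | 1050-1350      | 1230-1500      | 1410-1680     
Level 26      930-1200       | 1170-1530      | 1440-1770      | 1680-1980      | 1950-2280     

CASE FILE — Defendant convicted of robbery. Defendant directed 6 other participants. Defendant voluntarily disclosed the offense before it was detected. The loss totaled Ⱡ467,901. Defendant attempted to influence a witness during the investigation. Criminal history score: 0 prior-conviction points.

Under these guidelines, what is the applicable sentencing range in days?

930-1200 days

Base offense level for robbery: 20.
R1 applies (level before this adjustment is 20 ≥ 9, so +4): 20 + 4 = 24.
R2 applies: 24 − 1 = 23.
R3 does not apply.
R4 applies: 23 + 2 = 25.
R5 applies: 25 + 2 = 27.
Level 27 exceeds the maximum of 26; capped at 26.
Final offense level: 26.
Criminal history: 0 prior points → Category Minimal (0-1).
Level 26 falls in the 26 band.
Grid: Level 26 × Category Minimal = 930-1200 days.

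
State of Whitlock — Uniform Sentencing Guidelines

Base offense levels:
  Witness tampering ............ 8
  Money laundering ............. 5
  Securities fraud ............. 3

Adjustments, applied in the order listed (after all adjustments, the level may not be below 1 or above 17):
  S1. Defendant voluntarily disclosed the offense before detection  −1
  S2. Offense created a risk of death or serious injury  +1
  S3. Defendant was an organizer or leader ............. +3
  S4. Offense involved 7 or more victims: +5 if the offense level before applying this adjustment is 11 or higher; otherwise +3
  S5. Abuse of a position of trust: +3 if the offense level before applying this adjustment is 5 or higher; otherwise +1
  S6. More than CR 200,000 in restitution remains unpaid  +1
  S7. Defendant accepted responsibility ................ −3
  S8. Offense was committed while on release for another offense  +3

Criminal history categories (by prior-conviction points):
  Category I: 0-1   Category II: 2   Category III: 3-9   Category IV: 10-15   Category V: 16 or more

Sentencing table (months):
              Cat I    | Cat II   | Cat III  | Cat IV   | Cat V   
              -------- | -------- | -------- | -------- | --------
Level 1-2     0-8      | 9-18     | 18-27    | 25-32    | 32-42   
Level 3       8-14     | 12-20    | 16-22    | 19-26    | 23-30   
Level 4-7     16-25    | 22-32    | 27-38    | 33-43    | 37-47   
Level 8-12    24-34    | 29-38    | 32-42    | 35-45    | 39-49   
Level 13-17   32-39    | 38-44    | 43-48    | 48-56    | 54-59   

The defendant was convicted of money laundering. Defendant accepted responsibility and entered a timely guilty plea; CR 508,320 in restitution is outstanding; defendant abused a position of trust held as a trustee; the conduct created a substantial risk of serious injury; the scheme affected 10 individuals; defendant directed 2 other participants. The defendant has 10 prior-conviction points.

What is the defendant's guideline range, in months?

Base offense level for money laundering: 5.
S2 applies: 5 + 1 = 6.
S3 applies: 6 + 3 = 9.
S4 applies (level before this adjustment is 9 < 11, so +3): 9 + 3 = 12.
S5 applies (level before this adjustment is 12 ≥ 5, so +3): 12 + 3 = 15.
S6 applies: 15 + 1 = 16.
S7 applies: 16 − 3 = 13.
S8 does not apply.
Final offense level: 13.
Criminal history: 10 prior points → Category IV (10-15).
Level 13 falls in the 13-17 band.
Grid: Level 13-17 × Category IV = 48-56 months.

48-56 months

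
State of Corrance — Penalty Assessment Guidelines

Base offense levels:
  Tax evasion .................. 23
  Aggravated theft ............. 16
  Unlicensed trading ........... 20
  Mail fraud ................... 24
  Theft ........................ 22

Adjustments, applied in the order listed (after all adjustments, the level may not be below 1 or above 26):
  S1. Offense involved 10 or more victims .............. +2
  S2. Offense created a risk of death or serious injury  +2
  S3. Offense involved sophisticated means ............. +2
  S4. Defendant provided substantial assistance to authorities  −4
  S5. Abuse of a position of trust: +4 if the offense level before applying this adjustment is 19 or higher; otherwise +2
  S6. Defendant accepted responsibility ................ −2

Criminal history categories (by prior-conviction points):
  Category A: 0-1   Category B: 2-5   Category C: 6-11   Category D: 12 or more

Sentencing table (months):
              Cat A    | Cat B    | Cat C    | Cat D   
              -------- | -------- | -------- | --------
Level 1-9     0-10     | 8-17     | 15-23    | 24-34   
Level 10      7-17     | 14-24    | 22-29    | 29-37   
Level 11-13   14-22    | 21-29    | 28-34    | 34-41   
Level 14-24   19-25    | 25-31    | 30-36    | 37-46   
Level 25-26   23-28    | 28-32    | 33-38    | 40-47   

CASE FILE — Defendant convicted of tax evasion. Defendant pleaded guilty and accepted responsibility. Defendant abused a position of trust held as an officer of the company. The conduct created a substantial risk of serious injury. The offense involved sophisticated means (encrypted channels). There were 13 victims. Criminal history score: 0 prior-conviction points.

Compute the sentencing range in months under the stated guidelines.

Base offense level for tax evasion: 23.
S1 applies: 23 + 2 = 25.
S2 applies: 25 + 2 = 27.
S3 applies: 27 + 2 = 29.
S5 applies (level before this adjustment is 29 ≥ 19, so +4): 29 + 4 = 33.
S6 applies: 33 − 2 = 31.
Level 31 exceeds the maximum of 26; capped at 26.
Final offense level: 26.
Criminal history: 0 prior points → Category A (0-1).
Level 26 falls in the 25-26 band.
Grid: Level 25-26 × Category A = 23-28 months.

23-28 months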